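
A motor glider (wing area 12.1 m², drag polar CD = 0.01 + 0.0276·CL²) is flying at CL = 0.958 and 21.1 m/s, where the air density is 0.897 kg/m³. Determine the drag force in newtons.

CD = 0.01 + 0.0276 × 0.958² = 0.03533
D = ½ρv²S·CD = ½ × 0.897 × 21.1² × 12.1 × 0.03533 = 85.4 N

D = 85.4 N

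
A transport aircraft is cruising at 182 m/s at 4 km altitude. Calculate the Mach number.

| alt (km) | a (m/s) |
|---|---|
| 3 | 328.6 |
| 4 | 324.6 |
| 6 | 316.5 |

At 4 km, from the table: a = 324.6 m/s.
M = v/a = 182 / 324.6 = 0.561

M = 0.561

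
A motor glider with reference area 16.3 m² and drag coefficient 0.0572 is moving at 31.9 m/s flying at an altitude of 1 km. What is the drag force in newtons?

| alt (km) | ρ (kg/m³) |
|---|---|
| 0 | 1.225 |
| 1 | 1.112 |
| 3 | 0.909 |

D = 528 N

At 1 km, from the table: ρ = 1.112 kg/m³.
D = ½ρv²S·CD = ½ × 1.112 × 31.9² × 16.3 × 0.0572 = 528 N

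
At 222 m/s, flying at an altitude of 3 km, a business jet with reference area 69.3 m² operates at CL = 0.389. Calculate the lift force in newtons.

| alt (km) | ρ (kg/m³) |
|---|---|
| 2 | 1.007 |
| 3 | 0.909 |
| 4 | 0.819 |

At 3 km, from the table: ρ = 0.909 kg/m³.
L = ½ρv²S·CL = ½ × 0.909 × 222² × 69.3 × 0.389 = 6.04×10^5 N ≈ 604 kN

L = 6.04×10^5 N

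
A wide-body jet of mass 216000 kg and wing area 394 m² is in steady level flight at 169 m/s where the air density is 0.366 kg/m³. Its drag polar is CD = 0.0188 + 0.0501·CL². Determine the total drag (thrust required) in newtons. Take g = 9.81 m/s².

Weight W = mg = 216000 × 9.81 = 2.119×10^6 N; in level flight L = W.
Dynamic pressure q = 0.5 × 0.366 × 169² = 5227 Pa.
Required CL = L/(qS) = 2.119×10^6/(5227·394) = 1.029.
CD = 0.0188 + 0.0501 × 1.029² = 0.07184.
D = q·S·CD = 5227 × 394 × 0.07184 = 1.48×10^5 N

D = 1.48×10^5 N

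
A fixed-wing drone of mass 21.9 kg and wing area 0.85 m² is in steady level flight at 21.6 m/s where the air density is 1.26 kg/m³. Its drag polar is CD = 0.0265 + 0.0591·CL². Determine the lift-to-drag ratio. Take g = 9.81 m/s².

L/D = 12.2

Weight W = mg = 21.9 × 9.81 = 214.84 N; in level flight L = W.
Dynamic pressure q = 0.5 × 1.26 × 21.6² = 293.9 Pa.
CL = 2W/(ρv²S) = 2×214.84/(1.26×21.6²×0.85) = 0.8599.
CD = 0.0265 + 0.0591 × 0.8599² = 0.0702.
L/D = CL/CD = 0.8599 / 0.0702 = 12.2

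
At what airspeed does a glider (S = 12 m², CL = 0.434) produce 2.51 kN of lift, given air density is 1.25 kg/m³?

v = 27.8 m/s

L = ½ρv²S·CL ⇒ v = √(2L/(ρ·S·CL))
v = √(2 × 2510 / (1.25 × 12 × 0.434)) = √771.1 = 27.8 m/s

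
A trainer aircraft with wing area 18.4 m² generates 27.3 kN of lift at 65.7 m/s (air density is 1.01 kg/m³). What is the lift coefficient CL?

From L = ½ρv²S·CL, rearranging gives CL = 2L/(ρv²S).
CL = 2 × 27300 / (1.01 × 65.7² × 18.4) = 0.681

CL = 0.681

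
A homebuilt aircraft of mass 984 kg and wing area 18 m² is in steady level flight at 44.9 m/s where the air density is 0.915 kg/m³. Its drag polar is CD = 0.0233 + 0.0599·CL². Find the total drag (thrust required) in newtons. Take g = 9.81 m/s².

Level flight ⇒ L = W = m·g = 984 × 9.81 = 9653 N.
q = ½ρv² = ½ × 0.915 × 44.9² = 922.3 Pa.
CL = W/(q·S) = 9653 / (922.3 × 18) = 0.5814.
CD = 0.0233 + 0.0599 × 0.5814² = 0.04355.
D = q·S·CD = 922.3 × 18 × 0.04355 = 723 N

D = 723 N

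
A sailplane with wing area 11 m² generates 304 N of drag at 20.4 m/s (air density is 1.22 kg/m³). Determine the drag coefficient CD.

CD = 0.109

From D = ½ρv²S·CD, rearranging gives CD = 2D/(ρv²S).
CD = 2 × 304 / (1.22 × 20.4² × 11) = 0.109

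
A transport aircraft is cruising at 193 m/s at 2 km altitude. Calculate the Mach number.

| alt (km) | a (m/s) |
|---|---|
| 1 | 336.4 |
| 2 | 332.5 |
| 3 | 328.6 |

At 2 km, from the table: a = 332.5 m/s.
M = v/a = 193 / 332.5 = 0.58

M = 0.58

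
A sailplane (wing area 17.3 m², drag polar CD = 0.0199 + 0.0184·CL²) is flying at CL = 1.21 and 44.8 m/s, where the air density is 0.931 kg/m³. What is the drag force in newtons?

D = 757 N

CD = 0.0199 + 0.0184 × 1.21² = 0.04684
D = ½ρv²S·CD = ½ × 0.931 × 44.8² × 17.3 × 0.04684 = 757 N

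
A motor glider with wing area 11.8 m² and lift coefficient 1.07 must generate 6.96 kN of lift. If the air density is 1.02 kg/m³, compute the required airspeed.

L = ½ρv²S·CL ⇒ v = √(2L/(ρ·S·CL))
v = √(2 × 6960 / (1.02 × 11.8 × 1.07)) = √1081 = 32.9 m/s

v = 32.9 m/s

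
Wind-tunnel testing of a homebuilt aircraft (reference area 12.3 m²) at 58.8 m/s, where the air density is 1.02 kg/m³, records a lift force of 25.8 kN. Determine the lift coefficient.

CL = 1.19

From L = ½ρv²S·CL, rearranging gives CL = 2L/(ρv²S).
CL = 2 × 25800 / (1.02 × 58.8² × 12.3) = 1.19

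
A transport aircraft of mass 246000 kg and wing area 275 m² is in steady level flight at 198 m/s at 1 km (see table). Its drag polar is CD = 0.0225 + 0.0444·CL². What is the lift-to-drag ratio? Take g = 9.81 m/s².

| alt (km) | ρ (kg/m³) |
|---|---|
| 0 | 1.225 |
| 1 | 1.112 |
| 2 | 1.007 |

At 1 km, from the table: ρ = 1.112 kg/m³.
Level flight ⇒ L = W = m·g = 246000 × 9.81 = 2.4133×10^6 N.
Dynamic pressure q = 0.5 × 1.112 × 198² = 21800 Pa.
CL = 2W/(ρv²S) = 2×2.4133×10^6/(1.112×198²×275) = 0.4026.
CD = 0.0225 + 0.0444 × 0.4026² = 0.0297.
L/D = CL/CD = 0.4026 / 0.0297 = 13.6

L/D = 13.6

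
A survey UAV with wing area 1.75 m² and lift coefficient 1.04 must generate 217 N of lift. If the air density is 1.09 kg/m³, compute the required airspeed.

v = 14.8 m/s

L = ½ρv²S·CL ⇒ v = √(2L/(ρ·S·CL))
v = √(2 × 217 / (1.09 × 1.75 × 1.04)) = √218.8 = 14.8 m/s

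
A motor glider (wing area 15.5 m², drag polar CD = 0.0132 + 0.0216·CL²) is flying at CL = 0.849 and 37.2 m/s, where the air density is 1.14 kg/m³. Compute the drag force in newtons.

CD = 0.0132 + 0.0216 × 0.849² = 0.02877
D = ½ρv²S·CD = ½ × 1.14 × 37.2² × 15.5 × 0.02877 = 352 N

D = 352 N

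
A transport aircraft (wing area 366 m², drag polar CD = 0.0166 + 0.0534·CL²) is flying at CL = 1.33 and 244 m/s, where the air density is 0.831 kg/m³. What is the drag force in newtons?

D = 1.01×10^6 N

CD = 0.0166 + 0.0534 × 1.33² = 0.1111
D = ½ρv²S·CD = ½ × 0.831 × 244² × 366 × 0.1111 = 1.01×10^6 N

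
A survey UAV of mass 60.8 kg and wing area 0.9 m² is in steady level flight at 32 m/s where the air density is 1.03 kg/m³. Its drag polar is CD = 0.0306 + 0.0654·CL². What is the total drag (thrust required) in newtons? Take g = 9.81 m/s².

D = 63.5 N

Weight W = mg = 60.8 × 9.81 = 596.45 N; in level flight L = W.
q = ½ρv² = ½ × 1.03 × 32² = 527.4 Pa.
CL = 2W/(ρv²S) = 2×596.45/(1.03×32²×0.9) = 1.257.
CD = 0.0306 + 0.0654 × 1.257² = 0.1339.
D = q·S·CD = 527.4 × 0.9 × 0.1339 = 63.54 N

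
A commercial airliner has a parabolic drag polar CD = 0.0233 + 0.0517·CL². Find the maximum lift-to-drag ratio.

(L/D)max = 14.4

For CD = CD0 + K·CL², (L/D)max occurs at CL* = √(CD0/K) and equals 1/(2√(K·CD0)).
(L/D)max = 1/(2√(0.0517 × 0.0233)) = 1/(2 × 0.03471) = 14.4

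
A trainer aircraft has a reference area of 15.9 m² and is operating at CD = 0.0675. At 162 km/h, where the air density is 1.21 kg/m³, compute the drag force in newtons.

D = 1310 N

Convert speed: v = 162 km/h ÷ 3.6 = 45 m/s.
Dynamic pressure q = ½ρv² = ½ × 1.21 × 45² = 1225 Pa.
D = q·S·CD = 1225 × 15.9 × 0.0675 = 1310 N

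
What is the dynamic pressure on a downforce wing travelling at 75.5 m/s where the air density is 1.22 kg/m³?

q = 3480 Pa

q = ½ρv² = ½ × 1.22 × 75.5² = 3480 Pa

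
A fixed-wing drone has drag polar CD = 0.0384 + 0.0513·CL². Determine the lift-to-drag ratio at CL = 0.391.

L/D = 8.46

CD = 0.0384 + 0.0513 × 0.391² = 0.04624
L/D = CL/CD = 0.391 / 0.04624 = 8.46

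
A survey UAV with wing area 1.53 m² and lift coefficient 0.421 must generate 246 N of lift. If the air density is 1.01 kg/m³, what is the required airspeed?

L = ½ρv²S·CL ⇒ v = √(2L/(ρ·S·CL))
v = √(2 × 246 / (1.01 × 1.53 × 0.421)) = √756.3 = 27.5 m/s

v = 27.5 m/s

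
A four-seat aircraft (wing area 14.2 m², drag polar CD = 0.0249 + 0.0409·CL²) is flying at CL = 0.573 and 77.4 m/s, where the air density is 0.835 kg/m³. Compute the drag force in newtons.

D = 1360 N

CD = 0.0249 + 0.0409 × 0.573² = 0.03833
D = ½ρv²S·CD = ½ × 0.835 × 77.4² × 14.2 × 0.03833 = 1360 N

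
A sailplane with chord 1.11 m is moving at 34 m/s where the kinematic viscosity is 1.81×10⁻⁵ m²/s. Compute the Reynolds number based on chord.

Re = 2.09×10^6

Re = v·c/ν = 34 × 1.11 / (1.81×10⁻⁵) = 2.09×10^6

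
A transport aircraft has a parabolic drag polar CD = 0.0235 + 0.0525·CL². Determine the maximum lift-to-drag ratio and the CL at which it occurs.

(L/D)max = 14.2, at CL = 0.669

For CD = CD0 + K·CL², (L/D)max occurs at CL* = √(CD0/K) and equals 1/(2√(K·CD0)).
(L/D)max = 1/(2√(0.0525 × 0.0235)) = 1/(2 × 0.03512) = 14.2
CL* = √(0.0235/0.0525) = 0.669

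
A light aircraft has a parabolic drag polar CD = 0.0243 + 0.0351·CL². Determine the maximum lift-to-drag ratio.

For CD = CD0 + K·CL², (L/D)max occurs at CL* = √(CD0/K) and equals 1/(2√(K·CD0)).
(L/D)max = 1/(2√(0.0351 × 0.0243)) = 1/(2 × 0.0292) = 17.1

(L/D)max = 17.1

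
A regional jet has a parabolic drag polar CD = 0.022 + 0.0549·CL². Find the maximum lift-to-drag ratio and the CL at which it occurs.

For CD = CD0 + K·CL², (L/D)max occurs at CL* = √(CD0/K) and equals 1/(2√(K·CD0)).
(L/D)max = 1/(2√(0.0549 × 0.022)) = 1/(2 × 0.03475) = 14.4
CL* = √(0.022/0.0549) = 0.633

(L/D)max = 14.4, at CL = 0.633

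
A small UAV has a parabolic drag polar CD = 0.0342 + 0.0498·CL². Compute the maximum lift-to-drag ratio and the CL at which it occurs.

(L/D)max = 12.1, at CL = 0.829

For CD = CD0 + K·CL², (L/D)max occurs at CL* = √(CD0/K) and equals 1/(2√(K·CD0)).
(L/D)max = 1/(2√(0.0498 × 0.0342)) = 1/(2 × 0.04127) = 12.1
CL* = √(0.0342/0.0498) = 0.829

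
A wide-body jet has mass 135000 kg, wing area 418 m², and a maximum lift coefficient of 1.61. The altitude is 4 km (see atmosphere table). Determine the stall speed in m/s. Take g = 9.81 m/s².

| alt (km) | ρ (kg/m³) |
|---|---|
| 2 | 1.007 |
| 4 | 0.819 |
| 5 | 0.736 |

At 4 km, from the table: ρ = 0.819 kg/m³.
At stall, lift equals weight: L = W = m·g = 135000 × 9.81 = 1.324×10^6 N.
V_stall = √(2W/(ρ·S·CL,max)) = √(2 × 1.324×10^6 / (0.819 × 418 × 1.61))
V_stall = √4806 = 69.3 m/s

V_stall = 69.3 m/s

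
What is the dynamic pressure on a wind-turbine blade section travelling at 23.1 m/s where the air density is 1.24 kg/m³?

q = 331 Pa

q = ½ρv² = ½ × 1.24 × 23.1² = 331 Pa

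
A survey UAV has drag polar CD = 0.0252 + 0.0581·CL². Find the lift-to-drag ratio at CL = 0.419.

CD = 0.0252 + 0.0581 × 0.419² = 0.0354
L/D = CL/CD = 0.419 / 0.0354 = 11.8

L/D = 11.8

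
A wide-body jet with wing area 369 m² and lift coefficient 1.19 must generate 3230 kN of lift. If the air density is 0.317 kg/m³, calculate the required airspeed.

L = ½ρv²S·CL ⇒ v = √(2L/(ρ·S·CL))
v = √(2 × 3.23×10^6 / (0.317 × 369 × 1.19)) = √46410 = 215 m/s

v = 215 m/s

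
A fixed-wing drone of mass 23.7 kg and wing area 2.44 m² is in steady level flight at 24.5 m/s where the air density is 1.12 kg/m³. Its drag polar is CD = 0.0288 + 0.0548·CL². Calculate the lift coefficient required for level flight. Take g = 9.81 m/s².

CL = 0.283

Weight W = mg = 23.7 × 9.81 = 232.5 N; in level flight L = W.
q = ½ρv² = ½ × 1.12 × 24.5² = 336.1 Pa.
CL = W/(q·S) = 232.5 / (336.1 × 2.44) = 0.2835.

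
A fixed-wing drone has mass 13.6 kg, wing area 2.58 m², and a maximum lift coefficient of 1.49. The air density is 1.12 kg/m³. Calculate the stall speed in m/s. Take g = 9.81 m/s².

Stall occurs when L = W at CL,max. W = mg = 13.6 × 9.81 = 133.4 N.
V_stall = √(2W/(ρ·S·CL,max)) = √(2 × 133.4 / (1.12 × 2.58 × 1.49))
V_stall = √61.97 = 7.87 m/s

V_stall = 7.87 m/s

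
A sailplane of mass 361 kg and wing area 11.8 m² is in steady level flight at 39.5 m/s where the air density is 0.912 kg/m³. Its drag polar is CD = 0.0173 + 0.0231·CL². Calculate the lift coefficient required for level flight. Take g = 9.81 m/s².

CL = 0.422

In steady level flight, lift balances weight: W = mg = 361 × 9.81 = 3541.4 N.
q = ½ρv² = ½ × 0.912 × 39.5² = 711.5 Pa.
Required CL = L/(qS) = 3541.4/(711.5·11.8) = 0.4218.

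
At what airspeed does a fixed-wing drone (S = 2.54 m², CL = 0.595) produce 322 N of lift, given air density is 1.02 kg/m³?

v = 20.4 m/s

L = ½ρv²S·CL ⇒ v = √(2L/(ρ·S·CL))
v = √(2 × 322 / (1.02 × 2.54 × 0.595)) = √417.8 = 20.4 m/s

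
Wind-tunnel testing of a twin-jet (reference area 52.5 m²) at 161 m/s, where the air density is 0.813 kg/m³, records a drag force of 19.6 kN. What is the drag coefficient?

From D = ½ρv²S·CD, rearranging gives CD = 2D/(ρv²S).
CD = 2 × 19600 / (0.813 × 161² × 52.5) = 0.0354

CD = 0.0354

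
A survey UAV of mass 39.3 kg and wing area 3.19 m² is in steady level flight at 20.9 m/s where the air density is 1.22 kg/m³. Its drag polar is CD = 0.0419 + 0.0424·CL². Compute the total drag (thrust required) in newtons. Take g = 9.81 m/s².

Weight W = mg = 39.3 × 9.81 = 385.53 N; in level flight L = W.
Dynamic pressure q = 0.5 × 1.22 × 20.9² = 266.5 Pa.
CL = W/(q·S) = 385.53 / (266.5 × 3.19) = 0.4536.
CD = 0.0419 + 0.0424 × 0.4536² = 0.05062.
D = q·S·CD = 266.5 × 3.19 × 0.05062 = 43.03 N

D = 43 N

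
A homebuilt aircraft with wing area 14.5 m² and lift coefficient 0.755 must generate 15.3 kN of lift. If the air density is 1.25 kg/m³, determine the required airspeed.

v = 47.3 m/s

L = ½ρv²S·CL ⇒ v = √(2L/(ρ·S·CL))
v = √(2 × 15300 / (1.25 × 14.5 × 0.755)) = √2236 = 47.3 m/s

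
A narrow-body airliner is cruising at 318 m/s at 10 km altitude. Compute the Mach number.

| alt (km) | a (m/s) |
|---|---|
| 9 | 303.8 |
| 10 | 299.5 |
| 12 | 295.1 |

M = 1.06

At 10 km, from the table: a = 299.5 m/s.
M = v/a = 318 / 299.5 = 1.06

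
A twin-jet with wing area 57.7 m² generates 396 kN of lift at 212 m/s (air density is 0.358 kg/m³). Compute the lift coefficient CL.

CL = 0.853

From L = ½ρv²S·CL, rearranging gives CL = 2L/(ρv²S).
CL = 2 × 3.96×10^5 / (0.358 × 212² × 57.7) = 0.853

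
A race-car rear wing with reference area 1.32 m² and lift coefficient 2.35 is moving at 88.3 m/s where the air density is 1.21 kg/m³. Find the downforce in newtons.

L = 14600 N

L = ½ρv²S·CL = ½ × 1.21 × 88.3² × 1.32 × 2.35 = 14600 N ≈ 14.6 kN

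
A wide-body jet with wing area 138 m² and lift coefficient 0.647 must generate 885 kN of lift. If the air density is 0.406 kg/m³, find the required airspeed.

v = 221 m/s

L = ½ρv²S·CL ⇒ v = √(2L/(ρ·S·CL))
v = √(2 × 8.85×10^5 / (0.406 × 138 × 0.647)) = √48830 = 221 m/s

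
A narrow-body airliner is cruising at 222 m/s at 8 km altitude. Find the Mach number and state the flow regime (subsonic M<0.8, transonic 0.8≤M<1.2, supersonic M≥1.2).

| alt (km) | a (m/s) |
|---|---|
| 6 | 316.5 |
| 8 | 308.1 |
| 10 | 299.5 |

M = 0.721 (subsonic)

At 8 km, from the table: a = 308.1 m/s.
M = v/a = 222 / 308.1 = 0.721
M = 0.721 → subsonic.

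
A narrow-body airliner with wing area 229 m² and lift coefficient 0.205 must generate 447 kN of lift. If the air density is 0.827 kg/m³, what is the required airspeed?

v = 152 m/s

L = ½ρv²S·CL ⇒ v = √(2L/(ρ·S·CL))
v = √(2 × 4.47×10^5 / (0.827 × 229 × 0.205)) = √23030 = 152 m/s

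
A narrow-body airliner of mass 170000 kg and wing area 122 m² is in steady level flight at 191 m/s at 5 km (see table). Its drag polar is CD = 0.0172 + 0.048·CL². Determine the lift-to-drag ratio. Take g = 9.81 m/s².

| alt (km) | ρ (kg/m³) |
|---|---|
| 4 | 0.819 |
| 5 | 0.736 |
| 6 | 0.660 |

At 5 km, from the table: ρ = 0.736 kg/m³.
Weight W = mg = 170000 × 9.81 = 1.6677×10^6 N; in level flight L = W.
q = ½ρv² = ½ × 0.736 × 191² = 13430 Pa.
CL = 2W/(ρv²S) = 2×1.6677×10^6/(0.736×191²×122) = 1.018.
CD = 0.0172 + 0.048 × 1.018² = 0.06697.
L/D = CL/CD = 1.018 / 0.06697 = 15.2

L/D = 15.2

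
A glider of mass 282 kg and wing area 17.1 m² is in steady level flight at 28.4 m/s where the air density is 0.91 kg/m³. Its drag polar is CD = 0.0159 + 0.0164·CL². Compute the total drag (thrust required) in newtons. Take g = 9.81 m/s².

Weight W = mg = 282 × 9.81 = 2766.4 N; in level flight L = W.
q = ½ρv² = ½ × 0.91 × 28.4² = 367 Pa.
CL = 2W/(ρv²S) = 2×2766.4/(0.91×28.4²×17.1) = 0.4408.
CD = 0.0159 + 0.0164 × 0.4408² = 0.01909.
D = q·S·CD = 367 × 17.1 × 0.01909 = 119.8 N

D = 120 N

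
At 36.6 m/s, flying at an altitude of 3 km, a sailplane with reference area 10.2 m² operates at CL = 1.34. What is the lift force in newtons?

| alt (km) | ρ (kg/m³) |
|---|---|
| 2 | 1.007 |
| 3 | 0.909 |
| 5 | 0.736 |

At 3 km, from the table: ρ = 0.909 kg/m³.
Dynamic pressure q = ½ρv² = ½ × 0.909 × 36.6² = 608.8 Pa.
L = q·S·CL = 608.8 × 10.2 × 1.34 = 8320 N ≈ 8.32 kN

L = 8320 N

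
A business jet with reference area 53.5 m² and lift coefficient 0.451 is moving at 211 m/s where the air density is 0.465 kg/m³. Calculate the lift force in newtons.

L = ½ρv²S·CL = ½ × 0.465 × 211² × 53.5 × 0.451 = 2.5×10^5 N ≈ 250 kN

L = 2.5×10^5 N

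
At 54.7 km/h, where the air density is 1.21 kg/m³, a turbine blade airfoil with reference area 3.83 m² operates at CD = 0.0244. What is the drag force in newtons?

Convert speed: v = 54.7 km/h ÷ 3.6 = 15.19 m/s.
Dynamic pressure q = ½ρv² = ½ × 1.21 × 15.19² = 139.7 Pa.
D = q·S·CD = 139.7 × 3.83 × 0.0244 = 13.1 N

D = 13.1 N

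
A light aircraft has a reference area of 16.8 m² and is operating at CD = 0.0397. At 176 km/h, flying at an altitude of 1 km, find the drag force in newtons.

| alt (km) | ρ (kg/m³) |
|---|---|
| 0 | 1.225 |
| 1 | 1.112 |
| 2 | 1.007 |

D = 886 N

At 1 km, from the table: ρ = 1.112 kg/m³.
Convert speed: v = 176 km/h ÷ 3.6 = 48.89 m/s.
D = ½ρv²S·CD = ½ × 1.112 × 48.89² × 16.8 × 0.0397 = 886 N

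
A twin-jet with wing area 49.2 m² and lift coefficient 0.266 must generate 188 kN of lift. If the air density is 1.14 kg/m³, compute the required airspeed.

v = 159 m/s

L = ½ρv²S·CL ⇒ v = √(2L/(ρ·S·CL))
v = √(2 × 1.88×10^5 / (1.14 × 49.2 × 0.266)) = √25200 = 159 m/s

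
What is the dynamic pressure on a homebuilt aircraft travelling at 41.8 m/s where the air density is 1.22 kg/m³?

q = 1070 Pa

q = ½ρv² = ½ × 1.22 × 41.8² = 1070 Pa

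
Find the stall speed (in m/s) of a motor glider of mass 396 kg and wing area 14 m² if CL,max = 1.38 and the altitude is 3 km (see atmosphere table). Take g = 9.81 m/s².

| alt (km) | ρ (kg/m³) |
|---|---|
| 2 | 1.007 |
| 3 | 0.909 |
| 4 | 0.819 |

V_stall = 21 m/s

At 3 km, from the table: ρ = 0.909 kg/m³.
Stall occurs when L = W at CL,max. W = mg = 396 × 9.81 = 3885 N.
From L = ½ρV²S·CL,max = W: V_stall = √(2W/(ρSCL,max)) = √(2·3885/(0.909·14·1.38))
V_stall = √442.4 = 21 m/s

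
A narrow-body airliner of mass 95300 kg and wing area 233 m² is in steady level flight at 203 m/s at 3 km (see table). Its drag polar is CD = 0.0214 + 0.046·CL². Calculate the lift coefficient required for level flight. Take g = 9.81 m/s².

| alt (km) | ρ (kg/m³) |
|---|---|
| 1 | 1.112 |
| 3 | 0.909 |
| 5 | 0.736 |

At 3 km, from the table: ρ = 0.909 kg/m³.
Weight W = mg = 95300 × 9.81 = 9.3489×10^5 N; in level flight L = W.
Dynamic pressure q = 0.5 × 0.909 × 203² = 18730 Pa.
Required CL = L/(qS) = 9.3489×10^5/(18730·233) = 0.2142.

CL = 0.214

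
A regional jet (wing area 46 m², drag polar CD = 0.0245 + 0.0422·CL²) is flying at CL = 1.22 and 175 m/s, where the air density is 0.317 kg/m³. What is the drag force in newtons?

D = 19500 N

CD = 0.0245 + 0.0422 × 1.22² = 0.08731
D = ½ρv²S·CD = ½ × 0.317 × 175² × 46 × 0.08731 = 19500 N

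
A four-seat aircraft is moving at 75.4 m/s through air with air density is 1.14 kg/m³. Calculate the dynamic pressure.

q = 3240 Pa

q = ½ρv² = ½ × 1.14 × 75.4² = 3240 Pa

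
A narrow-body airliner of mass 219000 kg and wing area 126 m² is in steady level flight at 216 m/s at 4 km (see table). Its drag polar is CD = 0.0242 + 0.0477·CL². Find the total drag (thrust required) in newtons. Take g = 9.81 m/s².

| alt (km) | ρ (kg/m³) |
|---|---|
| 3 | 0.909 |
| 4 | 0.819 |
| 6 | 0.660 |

At 4 km, from the table: ρ = 0.819 kg/m³.
Level flight ⇒ L = W = m·g = 219000 × 9.81 = 2.1484×10^6 N.
q = ½ρv² = ½ × 0.819 × 216² = 19110 Pa.
CL = 2W/(ρv²S) = 2×2.1484×10^6/(0.819×216²×126) = 0.8924.
CD = 0.0242 + 0.0477 × 0.8924² = 0.06219.
D = q·S·CD = 19110 × 126 × 0.06219 = 1.497×10^5 N

D = 1.5×10^5 N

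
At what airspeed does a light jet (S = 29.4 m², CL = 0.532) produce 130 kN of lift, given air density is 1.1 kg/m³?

L = ½ρv²S·CL ⇒ v = √(2L/(ρ·S·CL))
v = √(2 × 1.3×10^5 / (1.1 × 29.4 × 0.532)) = √15110 = 123 m/s

v = 123 m/s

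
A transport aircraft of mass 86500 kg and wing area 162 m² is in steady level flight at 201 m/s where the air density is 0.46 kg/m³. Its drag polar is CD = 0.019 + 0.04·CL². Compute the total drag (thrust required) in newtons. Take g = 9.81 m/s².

D = 47700 N

Weight W = mg = 86500 × 9.81 = 8.4856×10^5 N; in level flight L = W.
q = ½ρv² = ½ × 0.46 × 201² = 9292 Pa.
CL = 2W/(ρv²S) = 2×8.4856×10^5/(0.46×201²×162) = 0.5637.
CD = 0.019 + 0.04 × 0.5637² = 0.03171.
D = q·S·CD = 9292 × 162 × 0.03171 = 47740 N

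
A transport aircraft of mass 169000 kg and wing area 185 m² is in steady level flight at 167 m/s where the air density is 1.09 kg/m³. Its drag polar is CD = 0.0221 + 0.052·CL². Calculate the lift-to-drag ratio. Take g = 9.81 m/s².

L/D = 14.7

In steady level flight, lift balances weight: W = mg = 169000 × 9.81 = 1.6579×10^6 N.
q = ½ρv² = ½ × 1.09 × 167² = 15200 Pa.
Required CL = L/(qS) = 1.6579×10^6/(15200·185) = 0.5896.
CD = 0.0221 + 0.052 × 0.5896² = 0.04018.
L/D = CL/CD = 0.5896 / 0.04018 = 14.7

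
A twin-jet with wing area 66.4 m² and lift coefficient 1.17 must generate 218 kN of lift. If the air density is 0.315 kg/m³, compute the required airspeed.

v = 133 m/s

L = ½ρv²S·CL ⇒ v = √(2L/(ρ·S·CL))
v = √(2 × 2.18×10^5 / (0.315 × 66.4 × 1.17)) = √17820 = 133 m/s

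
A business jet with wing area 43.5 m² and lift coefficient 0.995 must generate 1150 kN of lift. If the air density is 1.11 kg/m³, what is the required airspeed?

v = 219 m/s

L = ½ρv²S·CL ⇒ v = √(2L/(ρ·S·CL))
v = √(2 × 1.15×10^6 / (1.11 × 43.5 × 0.995)) = √47870 = 219 m/s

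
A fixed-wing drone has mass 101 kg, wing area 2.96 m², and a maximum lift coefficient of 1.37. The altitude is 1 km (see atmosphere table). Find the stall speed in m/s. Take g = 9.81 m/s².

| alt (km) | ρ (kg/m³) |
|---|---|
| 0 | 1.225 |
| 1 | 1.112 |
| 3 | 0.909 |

V_stall = 21 m/s

At 1 km, from the table: ρ = 1.112 kg/m³.
Weight W = mg = 101 × 9.81 = 990.8 N.
From L = ½ρV²S·CL,max = W: V_stall = √(2W/(ρSCL,max)) = √(2·990.8/(1.112·2.96·1.37))
V_stall = √439.4 = 21 m/s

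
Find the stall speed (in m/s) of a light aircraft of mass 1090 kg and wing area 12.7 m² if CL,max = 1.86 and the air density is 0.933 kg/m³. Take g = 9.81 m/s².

V_stall = 31.2 m/s

At stall, lift equals weight: L = W = m·g = 1090 × 9.81 = 10690 N.
V_stall = √(2W/(ρ·S·CL,max)) = √(2 × 10690 / (0.933 × 12.7 × 1.86))
V_stall = √970.3 = 31.2 m/s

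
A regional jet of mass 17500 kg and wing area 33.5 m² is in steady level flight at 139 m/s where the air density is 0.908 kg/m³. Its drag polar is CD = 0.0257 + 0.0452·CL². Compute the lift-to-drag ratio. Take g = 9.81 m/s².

L/D = 14.2

Weight W = mg = 17500 × 9.81 = 1.7168×10^5 N; in level flight L = W.
q = ½ρv² = ½ × 0.908 × 139² = 8772 Pa.
Required CL = L/(qS) = 1.7168×10^5/(8772·33.5) = 0.5842.
CD = 0.0257 + 0.0452 × 0.5842² = 0.04113.
L/D = CL/CD = 0.5842 / 0.04113 = 14.2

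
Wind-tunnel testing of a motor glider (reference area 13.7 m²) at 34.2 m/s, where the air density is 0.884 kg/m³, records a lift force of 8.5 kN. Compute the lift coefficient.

From L = ½ρv²S·CL, rearranging gives CL = 2L/(ρv²S).
CL = 2 × 8500 / (0.884 × 34.2² × 13.7) = 1.2

CL = 1.2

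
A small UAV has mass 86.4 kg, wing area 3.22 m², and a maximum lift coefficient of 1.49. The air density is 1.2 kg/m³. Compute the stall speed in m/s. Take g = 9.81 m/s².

At stall, lift equals weight: L = W = m·g = 86.4 × 9.81 = 847.6 N.
From L = ½ρV²S·CL,max = W: V_stall = √(2W/(ρSCL,max)) = √(2·847.6/(1.2·3.22·1.49))
V_stall = √294.4 = 17.2 m/s

V_stall = 17.2 m/s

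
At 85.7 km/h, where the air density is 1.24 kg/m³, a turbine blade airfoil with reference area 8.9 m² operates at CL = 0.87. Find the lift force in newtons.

Convert speed: v = 85.7 km/h ÷ 3.6 = 23.81 m/s.
Dynamic pressure q = ½ρv² = ½ × 1.24 × 23.81² = 351.4 Pa.
L = q·S·CL = 351.4 × 8.9 × 0.87 = 2720 N

L = 2720 N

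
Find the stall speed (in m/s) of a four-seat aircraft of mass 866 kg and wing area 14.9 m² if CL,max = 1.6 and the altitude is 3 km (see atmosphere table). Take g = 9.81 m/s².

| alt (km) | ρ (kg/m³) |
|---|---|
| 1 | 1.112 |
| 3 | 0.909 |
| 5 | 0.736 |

V_stall = 28 m/s

At 3 km, from the table: ρ = 0.909 kg/m³.
Stall occurs when L = W at CL,max. W = mg = 866 × 9.81 = 8495 N.
From L = ½ρV²S·CL,max = W: V_stall = √(2W/(ρSCL,max)) = √(2·8495/(0.909·14.9·1.6))
V_stall = √784.1 = 28 m/s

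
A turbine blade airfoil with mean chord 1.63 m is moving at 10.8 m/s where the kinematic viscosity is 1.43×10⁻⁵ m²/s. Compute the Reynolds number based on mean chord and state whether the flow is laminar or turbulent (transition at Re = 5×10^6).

Re = 1.23×10^6 (laminar)

Re = v·c/ν = 10.8 × 1.63 / (1.43×10⁻⁵) = 1.23×10^6
Since 1.23×10^6 < 5×10^6, the flow is laminar.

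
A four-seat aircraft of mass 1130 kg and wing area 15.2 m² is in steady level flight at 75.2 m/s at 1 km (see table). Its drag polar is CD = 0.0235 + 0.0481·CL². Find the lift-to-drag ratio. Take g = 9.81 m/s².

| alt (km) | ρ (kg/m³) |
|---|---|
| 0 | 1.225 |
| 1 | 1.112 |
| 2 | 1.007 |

At 1 km, from the table: ρ = 1.112 kg/m³.
In steady level flight, lift balances weight: W = mg = 1130 × 9.81 = 11085 N.
Dynamic pressure q = 0.5 × 1.112 × 75.2² = 3144 Pa.
CL = 2W/(ρv²S) = 2×11085/(1.112×75.2²×15.2) = 0.2319.
CD = 0.0235 + 0.0481 × 0.2319² = 0.02609.
L/D = CL/CD = 0.2319 / 0.02609 = 8.89

L/D = 8.89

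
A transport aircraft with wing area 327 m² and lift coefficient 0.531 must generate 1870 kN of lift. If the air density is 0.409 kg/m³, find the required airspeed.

v = 229 m/s

L = ½ρv²S·CL ⇒ v = √(2L/(ρ·S·CL))
v = √(2 × 1.87×10^6 / (0.409 × 327 × 0.531)) = √52660 = 229 m/s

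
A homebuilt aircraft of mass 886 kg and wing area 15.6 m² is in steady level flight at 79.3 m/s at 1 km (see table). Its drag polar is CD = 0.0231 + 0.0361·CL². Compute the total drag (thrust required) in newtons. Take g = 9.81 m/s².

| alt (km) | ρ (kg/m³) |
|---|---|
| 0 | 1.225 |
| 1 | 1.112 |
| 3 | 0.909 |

D = 1310 N

At 1 km, from the table: ρ = 1.112 kg/m³.
Weight W = mg = 886 × 9.81 = 8691.7 N; in level flight L = W.
q = ½ρv² = ½ × 1.112 × 79.3² = 3496 Pa.
CL = W/(q·S) = 8691.7 / (3496 × 15.6) = 0.1594.
CD = 0.0231 + 0.0361 × 0.1594² = 0.02402.
D = q·S·CD = 3496 × 15.6 × 0.02402 = 1310 N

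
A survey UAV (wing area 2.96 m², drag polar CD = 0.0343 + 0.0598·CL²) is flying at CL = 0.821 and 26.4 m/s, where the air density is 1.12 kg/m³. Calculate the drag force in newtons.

D = 86.2 N

CD = 0.0343 + 0.0598 × 0.821² = 0.07461
D = ½ρv²S·CD = ½ × 1.12 × 26.4² × 2.96 × 0.07461 = 86.2 N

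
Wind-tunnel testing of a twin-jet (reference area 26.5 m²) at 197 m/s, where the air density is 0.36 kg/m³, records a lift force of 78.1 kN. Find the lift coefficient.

From L = ½ρv²S·CL, rearranging gives CL = 2L/(ρv²S).
CL = 2 × 78100 / (0.36 × 197² × 26.5) = 0.422

CL = 0.422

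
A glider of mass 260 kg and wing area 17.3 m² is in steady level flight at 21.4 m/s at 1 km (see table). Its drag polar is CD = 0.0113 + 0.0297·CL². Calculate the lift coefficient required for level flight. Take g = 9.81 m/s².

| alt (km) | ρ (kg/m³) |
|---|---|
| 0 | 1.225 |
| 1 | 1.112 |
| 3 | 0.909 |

CL = 0.579

At 1 km, from the table: ρ = 1.112 kg/m³.
Weight W = mg = 260 × 9.81 = 2550.6 N; in level flight L = W.
Dynamic pressure q = 0.5 × 1.112 × 21.4² = 254.6 Pa.
CL = 2W/(ρv²S) = 2×2550.6/(1.112×21.4²×17.3) = 0.579.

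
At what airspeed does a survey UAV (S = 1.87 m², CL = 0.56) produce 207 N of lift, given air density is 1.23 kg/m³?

v = 17.9 m/s

L = ½ρv²S·CL ⇒ v = √(2L/(ρ·S·CL))
v = √(2 × 207 / (1.23 × 1.87 × 0.56)) = √321.4 = 17.9 m/s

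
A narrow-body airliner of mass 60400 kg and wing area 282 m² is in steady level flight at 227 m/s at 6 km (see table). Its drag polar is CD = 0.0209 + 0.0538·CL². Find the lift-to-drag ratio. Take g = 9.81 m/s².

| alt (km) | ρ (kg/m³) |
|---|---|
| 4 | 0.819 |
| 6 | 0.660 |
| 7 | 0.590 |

At 6 km, from the table: ρ = 0.660 kg/m³.
In steady level flight, lift balances weight: W = mg = 60400 × 9.81 = 5.9252×10^5 N.
q = ½ρv² = ½ × 0.66 × 227² = 17000 Pa.
CL = 2W/(ρv²S) = 2×5.9252×10^5/(0.66×227²×282) = 0.1236.
CD = 0.0209 + 0.0538 × 0.1236² = 0.02172.
L/D = CL/CD = 0.1236 / 0.02172 = 5.69

L/D = 5.69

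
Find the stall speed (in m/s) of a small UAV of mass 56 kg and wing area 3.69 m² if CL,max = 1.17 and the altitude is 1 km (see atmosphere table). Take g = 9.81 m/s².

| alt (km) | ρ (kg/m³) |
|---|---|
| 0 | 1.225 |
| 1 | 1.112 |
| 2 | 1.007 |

At 1 km, from the table: ρ = 1.112 kg/m³.
At stall, lift equals weight: L = W = m·g = 56 × 9.81 = 549.4 N.
V_stall = √(2W/(ρ·S·CL,max)) = √(2 × 549.4 / (1.112 × 3.69 × 1.17))
V_stall = √228.9 = 15.1 m/s

V_stall = 15.1 m/s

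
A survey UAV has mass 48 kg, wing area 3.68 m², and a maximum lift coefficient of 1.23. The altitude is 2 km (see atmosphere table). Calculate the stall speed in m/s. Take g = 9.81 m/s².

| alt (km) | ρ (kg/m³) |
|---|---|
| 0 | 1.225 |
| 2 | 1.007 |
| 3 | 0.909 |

V_stall = 14.4 m/s

At 2 km, from the table: ρ = 1.007 kg/m³.
Weight W = mg = 48 × 9.81 = 470.9 N.
V_stall = √(2W/(ρ·S·CL,max)) = √(2 × 470.9 / (1.007 × 3.68 × 1.23))
V_stall = √206.6 = 14.4 m/s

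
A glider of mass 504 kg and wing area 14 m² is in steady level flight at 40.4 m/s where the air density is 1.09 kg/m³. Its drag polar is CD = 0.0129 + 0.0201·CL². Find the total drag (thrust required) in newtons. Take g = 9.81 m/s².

Level flight ⇒ L = W = m·g = 504 × 9.81 = 4944.2 N.
Dynamic pressure q = 0.5 × 1.09 × 40.4² = 889.5 Pa.
Required CL = L/(qS) = 4944.2/(889.5·14) = 0.397.
CD = 0.0129 + 0.0201 × 0.397² = 0.01607.
D = q·S·CD = 889.5 × 14 × 0.01607 = 200.1 N

D = 200 N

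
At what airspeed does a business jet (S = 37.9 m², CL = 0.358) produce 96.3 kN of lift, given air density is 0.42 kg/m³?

v = 184 m/s

L = ½ρv²S·CL ⇒ v = √(2L/(ρ·S·CL))
v = √(2 × 96300 / (0.42 × 37.9 × 0.358)) = √33800 = 184 m/s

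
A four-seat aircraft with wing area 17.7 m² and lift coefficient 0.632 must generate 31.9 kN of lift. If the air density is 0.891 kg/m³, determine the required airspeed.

L = ½ρv²S·CL ⇒ v = √(2L/(ρ·S·CL))
v = √(2 × 31900 / (0.891 × 17.7 × 0.632)) = √6401 = 80 m/s

v = 80 m/s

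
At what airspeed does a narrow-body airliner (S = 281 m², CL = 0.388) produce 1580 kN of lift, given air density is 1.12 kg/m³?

L = ½ρv²S·CL ⇒ v = √(2L/(ρ·S·CL))
v = √(2 × 1.58×10^6 / (1.12 × 281 × 0.388)) = √25880 = 161 m/s

v = 161 m/s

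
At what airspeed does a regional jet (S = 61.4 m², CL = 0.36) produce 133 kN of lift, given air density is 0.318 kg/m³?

v = 195 m/s

L = ½ρv²S·CL ⇒ v = √(2L/(ρ·S·CL))
v = √(2 × 1.33×10^5 / (0.318 × 61.4 × 0.36)) = √37840 = 195 m/s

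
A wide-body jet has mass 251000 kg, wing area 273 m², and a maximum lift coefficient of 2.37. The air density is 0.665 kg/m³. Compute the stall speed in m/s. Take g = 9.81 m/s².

V_stall = 107 m/s

At stall, lift equals weight: L = W = m·g = 251000 × 9.81 = 2.462×10^6 N.
V_stall = √(2W/(ρ·S·CL,max)) = √(2 × 2.462×10^6 / (0.665 × 273 × 2.37))
V_stall = √11450 = 107 m/s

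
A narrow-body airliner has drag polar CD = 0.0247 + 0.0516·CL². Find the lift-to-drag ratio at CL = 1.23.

L/D = 12

CD = 0.0247 + 0.0516 × 1.23² = 0.1028
L/D = CL/CD = 1.23 / 0.1028 = 12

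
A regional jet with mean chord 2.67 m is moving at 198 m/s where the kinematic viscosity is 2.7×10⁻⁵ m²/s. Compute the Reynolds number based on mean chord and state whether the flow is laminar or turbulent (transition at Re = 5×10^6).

Re = 1.96×10^7 (turbulent)

Re = v·c/ν = 198 × 2.67 / (2.7×10⁻⁵) = 1.96×10^7
Since 1.96×10^7 > 5×10^6, the flow is turbulent.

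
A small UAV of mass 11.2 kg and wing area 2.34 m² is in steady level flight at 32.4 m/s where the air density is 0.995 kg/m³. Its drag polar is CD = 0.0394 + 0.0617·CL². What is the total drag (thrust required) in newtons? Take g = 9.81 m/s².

D = 48.8 N

Weight W = mg = 11.2 × 9.81 = 109.87 N; in level flight L = W.
q = ½ρv² = ½ × 0.995 × 32.4² = 522.3 Pa.
CL = 2W/(ρv²S) = 2×109.87/(0.995×32.4²×2.34) = 0.08991.
CD = 0.0394 + 0.0617 × 0.08991² = 0.0399.
D = q·S·CD = 522.3 × 2.34 × 0.0399 = 48.76 N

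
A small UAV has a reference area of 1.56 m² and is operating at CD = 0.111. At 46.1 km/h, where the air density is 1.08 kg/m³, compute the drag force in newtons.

D = 15.3 N

Convert speed: v = 46.1 km/h ÷ 3.6 = 12.81 m/s.
D = ½ρv²S·CD = ½ × 1.08 × 12.81² × 1.56 × 0.111 = 15.3 N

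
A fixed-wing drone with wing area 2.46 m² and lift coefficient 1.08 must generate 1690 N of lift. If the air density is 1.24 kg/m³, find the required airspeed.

L = ½ρv²S·CL ⇒ v = √(2L/(ρ·S·CL))
v = √(2 × 1690 / (1.24 × 2.46 × 1.08)) = √1026 = 32 m/s

v = 32 m/s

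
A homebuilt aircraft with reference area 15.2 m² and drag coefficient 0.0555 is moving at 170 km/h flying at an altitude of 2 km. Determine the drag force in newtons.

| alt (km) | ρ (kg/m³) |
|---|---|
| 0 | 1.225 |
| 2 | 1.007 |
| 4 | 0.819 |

D = 947 N

At 2 km, from the table: ρ = 1.007 kg/m³.
Convert speed: v = 170 km/h ÷ 3.6 = 47.22 m/s.
Dynamic pressure q = ½ρv² = ½ × 1.007 × 47.22² = 1123 Pa.
D = q·S·CD = 1123 × 15.2 × 0.0555 = 947 N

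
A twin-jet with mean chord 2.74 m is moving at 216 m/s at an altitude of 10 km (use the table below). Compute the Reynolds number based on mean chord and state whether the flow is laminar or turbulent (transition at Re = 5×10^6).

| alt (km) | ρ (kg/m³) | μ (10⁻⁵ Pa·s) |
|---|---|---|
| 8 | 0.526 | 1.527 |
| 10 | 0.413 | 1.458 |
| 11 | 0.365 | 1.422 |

Re = 1.68×10^7 (turbulent)

At 10 km, from the table: ρ = 0.413 kg/m³, μ = 1.458×10⁻⁵ Pa·s.
Re = ρ·v·c/μ = 0.413 × 216 × 2.74 / (1.458×10⁻⁵) = 1.68×10^7
Since 1.68×10^7 > 5×10^6, the flow is turbulent.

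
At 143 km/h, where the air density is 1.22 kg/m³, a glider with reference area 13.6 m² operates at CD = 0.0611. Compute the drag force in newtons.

D = 800 N

Convert speed: v = 143 km/h ÷ 3.6 = 39.72 m/s.
D = ½ρv²S·CD = ½ × 1.22 × 39.72² × 13.6 × 0.0611 = 800 N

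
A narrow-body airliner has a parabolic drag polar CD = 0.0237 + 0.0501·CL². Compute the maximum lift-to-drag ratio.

For CD = CD0 + K·CL², (L/D)max occurs at CL* = √(CD0/K) and equals 1/(2√(K·CD0)).
(L/D)max = 1/(2√(0.0501 × 0.0237)) = 1/(2 × 0.03446) = 14.5

(L/D)max = 14.5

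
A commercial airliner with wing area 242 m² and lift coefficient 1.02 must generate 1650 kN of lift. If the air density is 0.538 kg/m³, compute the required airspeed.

v = 158 m/s

L = ½ρv²S·CL ⇒ v = √(2L/(ρ·S·CL))
v = √(2 × 1.65×10^6 / (0.538 × 242 × 1.02)) = √24850 = 158 m/s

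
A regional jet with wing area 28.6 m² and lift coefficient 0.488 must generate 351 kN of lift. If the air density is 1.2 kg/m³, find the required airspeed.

L = ½ρv²S·CL ⇒ v = √(2L/(ρ·S·CL))
v = √(2 × 3.51×10^5 / (1.2 × 28.6 × 0.488)) = √41920 = 205 m/s

v = 205 m/s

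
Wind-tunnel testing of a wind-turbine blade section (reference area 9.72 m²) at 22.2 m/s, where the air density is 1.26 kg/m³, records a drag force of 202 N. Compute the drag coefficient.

CD = 0.0669

From D = ½ρv²S·CD, rearranging gives CD = 2D/(ρv²S).
CD = 2 × 202 / (1.26 × 22.2² × 9.72) = 0.0669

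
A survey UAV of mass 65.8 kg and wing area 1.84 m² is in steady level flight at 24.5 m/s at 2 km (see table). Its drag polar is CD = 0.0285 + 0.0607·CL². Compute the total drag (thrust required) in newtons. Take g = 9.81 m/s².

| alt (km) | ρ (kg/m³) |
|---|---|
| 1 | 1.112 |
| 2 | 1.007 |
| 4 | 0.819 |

D = 61.3 N

At 2 km, from the table: ρ = 1.007 kg/m³.
Weight W = mg = 65.8 × 9.81 = 645.5 N; in level flight L = W.
Dynamic pressure q = 0.5 × 1.007 × 24.5² = 302.2 Pa.
Required CL = L/(qS) = 645.5/(302.2·1.84) = 1.161.
CD = 0.0285 + 0.0607 × 1.161² = 0.1103.
D = q·S·CD = 302.2 × 1.84 × 0.1103 = 61.33 N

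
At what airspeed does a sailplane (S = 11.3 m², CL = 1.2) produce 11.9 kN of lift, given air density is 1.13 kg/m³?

L = ½ρv²S·CL ⇒ v = √(2L/(ρ·S·CL))
v = √(2 × 11900 / (1.13 × 11.3 × 1.2)) = √1553 = 39.4 m/s

v = 39.4 m/s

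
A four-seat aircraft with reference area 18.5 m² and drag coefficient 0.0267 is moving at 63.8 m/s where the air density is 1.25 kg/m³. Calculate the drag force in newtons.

D = 1260 N

Dynamic pressure q = ½ρv² = ½ × 1.25 × 63.8² = 2544 Pa.
D = q·S·CD = 2544 × 18.5 × 0.0267 = 1260 N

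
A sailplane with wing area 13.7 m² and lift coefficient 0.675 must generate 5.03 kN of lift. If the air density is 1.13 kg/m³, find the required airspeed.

L = ½ρv²S·CL ⇒ v = √(2L/(ρ·S·CL))
v = √(2 × 5030 / (1.13 × 13.7 × 0.675)) = √962.7 = 31 m/s

v = 31 m/s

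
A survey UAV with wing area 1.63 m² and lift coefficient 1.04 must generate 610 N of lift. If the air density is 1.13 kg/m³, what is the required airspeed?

L = ½ρv²S·CL ⇒ v = √(2L/(ρ·S·CL))
v = √(2 × 610 / (1.13 × 1.63 × 1.04)) = √636.9 = 25.2 m/s

v = 25.2 m/s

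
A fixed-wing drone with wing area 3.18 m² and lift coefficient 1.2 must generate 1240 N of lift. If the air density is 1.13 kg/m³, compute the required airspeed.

L = ½ρv²S·CL ⇒ v = √(2L/(ρ·S·CL))
v = √(2 × 1240 / (1.13 × 3.18 × 1.2)) = √575.1 = 24 m/s

v = 24 m/s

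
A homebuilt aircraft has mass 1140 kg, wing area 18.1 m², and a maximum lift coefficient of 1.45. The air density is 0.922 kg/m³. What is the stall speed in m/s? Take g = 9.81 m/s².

V_stall = 30.4 m/s

At stall, lift equals weight: L = W = m·g = 1140 × 9.81 = 11180 N.
From L = ½ρV²S·CL,max = W: V_stall = √(2W/(ρSCL,max)) = √(2·11180/(0.922·18.1·1.45))
V_stall = √924.3 = 30.4 m/s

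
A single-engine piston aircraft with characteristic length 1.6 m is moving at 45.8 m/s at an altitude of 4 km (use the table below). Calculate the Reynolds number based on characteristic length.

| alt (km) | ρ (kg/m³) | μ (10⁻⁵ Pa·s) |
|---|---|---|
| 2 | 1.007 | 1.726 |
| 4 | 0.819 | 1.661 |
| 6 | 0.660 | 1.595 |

Re = 3.61×10^6

At 4 km, from the table: ρ = 0.819 kg/m³, μ = 1.661×10⁻⁵ Pa·s.
Re = ρ·v·c/μ = 0.819 × 45.8 × 1.6 / (1.661×10⁻⁵) = 3.61×10^6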